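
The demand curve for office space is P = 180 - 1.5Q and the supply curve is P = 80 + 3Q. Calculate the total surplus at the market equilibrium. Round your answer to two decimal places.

Set 180 - 1.5Q = 80 + 3Q, which gives 100 = 4.5Q, so Q* = 22.2222 and P* = 180 - 1.5(22.2222) = 146.6667.
Total surplus is the full triangle between the curves from 0 to Q*: (1/2)(22.2222)(180 - 80) = 1111.1111.

1111.11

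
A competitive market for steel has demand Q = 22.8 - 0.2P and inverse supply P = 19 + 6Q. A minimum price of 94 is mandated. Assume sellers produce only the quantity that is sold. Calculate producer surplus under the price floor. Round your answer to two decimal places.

Rewriting demand in inverse form: P = 114 - 5Q.
Without the control, 114 - 5Q = 19 + 6Q so Q* = 8.6364 and P* = 70.8182.
At P = 94, buyers demand (114 - 94)/5 = 4 while sellers would supply more, so the quantity traded is 4 at price 94.
The supply price at Q = 4 is 43. PS is the trapezoid between 94 and supply over [0, 4]: (1/2)[(94 - 19) + (94 - 43)](4) = 252.

252.00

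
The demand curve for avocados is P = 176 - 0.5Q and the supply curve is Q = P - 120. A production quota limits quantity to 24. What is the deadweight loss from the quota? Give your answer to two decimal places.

Rewriting supply in inverse form: P = 120 + Q.
Without the quota, 176 - 0.5Q = 120 + Q gives Q* = 37.3333.
At Q = 24 the demand price is 176 - 0.5(24) = 164 and the supply price is 120 + (24) = 144.
Deadweight loss is the triangle between the curves from 24 to 37.3333: (1/2)(164 - 144)(37.3333 - 24) = 133.3333.

133.33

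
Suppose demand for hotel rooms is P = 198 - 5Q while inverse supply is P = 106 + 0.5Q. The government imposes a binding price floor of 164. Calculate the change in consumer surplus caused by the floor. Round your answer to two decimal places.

-583.90

Without the control, 198 - 5Q = 106 + 0.5Q so Q* = 16.7273 and P* = 114.3636.
At the floor price 164, quantity demanded is (198 - 164)/5 = 6.8; demand is the short side, so Q = 6.8 trades at P = 164.
CS goes from (1/2)(16.7273)(83.6364) = 699.5041 to 115.6 (computed as (198 - 164)(6.8) - (1/2)(5)(6.8)^2), a change of -583.9041.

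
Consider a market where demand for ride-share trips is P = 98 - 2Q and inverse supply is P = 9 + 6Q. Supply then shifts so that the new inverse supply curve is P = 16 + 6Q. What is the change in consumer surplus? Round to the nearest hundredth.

Initial equilibrium: Q_0 = 11.125, P_0 = 75.75; CS_0 = (1/2)(11.125)(22.25) = 123.7656, PS_0 = (1/2)(11.125)(66.75) = 371.2969.
New equilibrium: 98 - 2Q = 16 + 6Q gives Q_1 = 10.25, P_1 = 77.5; CS_1 = 105.0625, PS_1 = 315.1875.
Change in consumer surplus = 105.0625 - 123.7656 = -18.7031.

-18.70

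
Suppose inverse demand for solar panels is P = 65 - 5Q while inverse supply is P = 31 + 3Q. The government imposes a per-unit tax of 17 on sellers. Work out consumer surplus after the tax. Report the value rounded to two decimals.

11.29

Pre-tax equilibrium: 65 - 5Q = 31 + 3Q gives Q* = 4.25, P* = 43.75.
With the tax, sellers need 17 more per unit: 65 - 5Q = 31 + 3Q + 17, so Q_t = 2.125. Buyers pay P_b = 54.375; sellers receive P_s = P_b - 17 = 37.375.
CS = (1/2)(Q_t)(65 - P_b) = (1/2)(2.125)(10.625) = 11.2891.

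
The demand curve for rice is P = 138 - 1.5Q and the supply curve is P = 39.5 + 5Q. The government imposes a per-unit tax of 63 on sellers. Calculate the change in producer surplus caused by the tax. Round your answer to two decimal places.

Pre-tax equilibrium: 138 - 1.5Q = 39.5 + 5Q gives Q* = 15.1538, P* = 115.2692.
A tax on sellers shifts supply up by 63: 138 - 1.5Q = 39.5 + 5Q + 63, so Q_t = 5.4615. Buyers pay P_b = 129.8077; sellers receive P_s = P_b - 63 = 66.8077.
Producers lose the trapezoid between P_s and P* out to Q_t plus the triangle from Q_t to Q*: change in PS = 74.571 - 574.0976 = -499.5266.

-499.53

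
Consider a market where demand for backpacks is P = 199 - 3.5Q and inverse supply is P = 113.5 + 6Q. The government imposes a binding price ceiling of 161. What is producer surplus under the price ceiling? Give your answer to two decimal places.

188.02

Without the control, 199 - 3.5Q = 113.5 + 6Q so Q* = 9 and P* = 167.5.
At the ceiling price 161, quantity supplied is (161 - 113.5)/6 = 7.9167; supply is the short side, so Q = 7.9167 trades at P = 161.
PS is the triangle above supply below 161: (1/2)(7.9167)(161 - 113.5) = 188.0208.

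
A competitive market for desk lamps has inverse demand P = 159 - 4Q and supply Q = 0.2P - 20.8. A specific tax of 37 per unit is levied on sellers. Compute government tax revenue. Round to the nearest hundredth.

Rewriting supply in inverse form: P = 104 + 5Q.
Without the tax, 159 - 4Q = 104 + 5Q so Q* = 6.1111 and P* = 134.5556.
A tax on sellers shifts supply up by 37: 159 - 4Q = 104 + 5Q + 37, so Q_t = 2. Buyers pay P_b = 151; sellers receive P_s = P_b - 37 = 114.
Tax revenue = t x Q_t = 37 x 2 = 74.

74.00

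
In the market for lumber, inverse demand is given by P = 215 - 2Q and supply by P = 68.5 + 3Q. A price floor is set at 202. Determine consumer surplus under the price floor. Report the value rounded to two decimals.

Without the control, 215 - 2Q = 68.5 + 3Q so Q* = 29.3 and P* = 156.4.
At P = 202, buyers demand (215 - 202)/2 = 6.5 while sellers would supply more, so the quantity traded is 6.5 at price 202.
CS is the triangle under demand above 202: (1/2)(6.5)(215 - 202) = 42.25.

42.25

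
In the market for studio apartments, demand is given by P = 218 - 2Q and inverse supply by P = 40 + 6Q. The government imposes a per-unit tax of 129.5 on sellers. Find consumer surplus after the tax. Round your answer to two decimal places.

36.75

Pre-tax equilibrium: 218 - 2Q = 40 + 6Q gives Q* = 22.25, P* = 173.5.
A tax on sellers shifts supply up by 129.5: 218 - 2Q = 40 + 6Q + 129.5, so Q_t = 6.0625. Buyers pay P_b = 205.875; sellers receive P_s = P_b - 129.5 = 76.375.
CS = (1/2)(Q_t)(218 - P_b) = (1/2)(6.0625)(12.125) = 36.7539.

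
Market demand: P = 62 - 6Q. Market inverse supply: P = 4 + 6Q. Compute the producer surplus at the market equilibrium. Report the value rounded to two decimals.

Setting demand equal to supply, 58 = 12Q, so Q* = 4.8333 and P* = 33.
PS is the area between P* and the supply curve from 0 to Q*: (1/2)(4.8333)(29) = 70.0833.

70.08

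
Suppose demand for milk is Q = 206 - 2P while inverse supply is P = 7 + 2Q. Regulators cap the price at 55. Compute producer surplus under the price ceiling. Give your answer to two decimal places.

576.00

Rewriting demand in inverse form: P = 103 - 0.5Q.
Free-market equilibrium: 103 - 0.5Q = 7 + 2Q gives Q* = 38.4, P* = 83.8.
At P = 55, sellers supply (55 - 7)/2 = 24 while buyers want more, so the quantity traded is 24 at price 55.
PS is the triangle above supply below 55: (1/2)(24)(55 - 7) = 576.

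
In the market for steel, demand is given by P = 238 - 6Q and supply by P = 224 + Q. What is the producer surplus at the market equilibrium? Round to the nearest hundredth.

2.00

Setting demand equal to supply, 14 = 7Q, so Q* = 2 and P* = 226.
The supply curve's price intercept is 224, so PS = (1/2)(Q*)(P* - 224) = (1/2)(2)(2) = 2.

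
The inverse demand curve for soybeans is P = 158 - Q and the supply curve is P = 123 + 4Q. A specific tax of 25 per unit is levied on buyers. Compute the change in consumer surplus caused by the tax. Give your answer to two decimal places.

Pre-tax equilibrium: 158 - Q = 123 + 4Q gives Q* = 7, P* = 151.
A tax on buyers shifts demand down by 25: (158 - 25) - Q = 123 + 4Q, so Q_t = 2. Buyers pay P_b = 156; sellers receive P_s = P_b - 25 = 131.
Consumers lose the trapezoid between P* and P_b out to Q_t plus the triangle from Q_t to Q*: change in CS = 2 - 24.5 = -22.5.

-22.50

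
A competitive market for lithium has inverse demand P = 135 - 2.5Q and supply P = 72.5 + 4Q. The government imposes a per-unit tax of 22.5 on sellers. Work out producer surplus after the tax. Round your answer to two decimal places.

Pre-tax equilibrium: 135 - 2.5Q = 72.5 + 4Q gives Q* = 9.6154, P* = 110.9615.
With the tax, sellers need 22.5 more per unit: 135 - 2.5Q = 72.5 + 4Q + 22.5, so Q_t = 6.1538. Buyers pay P_b = 119.6154; sellers receive P_s = P_b - 22.5 = 97.1154.
Producer surplus is the triangle above supply below P_s: (1/2)(6.1538)(97.1154 - 72.5) = 75.7396.

75.74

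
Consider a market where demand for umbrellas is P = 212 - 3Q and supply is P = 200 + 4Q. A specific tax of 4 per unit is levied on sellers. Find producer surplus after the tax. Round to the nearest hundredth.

2.61

Without the tax, 212 - 3Q = 200 + 4Q so Q* = 1.7143 and P* = 206.8571.
With the tax, sellers need 4 more per unit: 212 - 3Q = 200 + 4Q + 4, so Q_t = 1.1429. Buyers pay P_b = 208.5714; sellers receive P_s = P_b - 4 = 204.5714.
Producer surplus is the triangle above supply below P_s: (1/2)(1.1429)(204.5714 - 200) = 2.6122.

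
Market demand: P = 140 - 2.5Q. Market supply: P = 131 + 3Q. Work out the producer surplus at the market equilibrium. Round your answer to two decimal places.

4.02

Setting demand equal to supply, 9 = 5.5Q, so Q* = 1.6364 and P* = 135.9091.
The supply curve's price intercept is 131, so PS = (1/2)(Q*)(P* - 131) = (1/2)(1.6364)(4.9091) = 4.0165.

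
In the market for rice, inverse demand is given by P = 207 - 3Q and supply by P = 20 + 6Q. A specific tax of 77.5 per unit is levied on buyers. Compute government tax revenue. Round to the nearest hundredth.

942.92

Without the tax, 207 - 3Q = 20 + 6Q so Q* = 20.7778 and P* = 144.6667.
A tax on buyers shifts demand down by 77.5: (207 - 77.5) - 3Q = 20 + 6Q, so Q_t = 12.1667. Buyers pay P_b = 170.5; sellers receive P_s = P_b - 77.5 = 93.
Revenue is the tax times quantity traded: 77.5 x 12.1667 = 942.9167.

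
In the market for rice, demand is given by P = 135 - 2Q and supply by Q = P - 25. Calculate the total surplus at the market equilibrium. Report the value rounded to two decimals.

Rewriting supply in inverse form: P = 25 + Q.
Equilibrium: 135 - 2Q = 25 + Q, so Q* = 36.6667 and P* = 61.6667.
CS = (1/2)(36.6667)(73.3333) = 1344.4444 and PS = (1/2)(36.6667)(36.6667) = 672.2222, so total surplus = 2016.6667.

2016.67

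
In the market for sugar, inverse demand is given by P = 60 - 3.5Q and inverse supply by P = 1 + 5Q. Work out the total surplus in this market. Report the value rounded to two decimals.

Equilibrium: 60 - 3.5Q = 1 + 5Q, so Q* = 6.9412 and P* = 35.7059.
Total surplus is the full triangle between the curves from 0 to Q*: (1/2)(6.9412)(60 - 1) = 204.7647.

204.76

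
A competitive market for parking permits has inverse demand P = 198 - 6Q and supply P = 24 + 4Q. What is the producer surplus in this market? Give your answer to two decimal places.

605.52

Set 198 - 6Q = 24 + 4Q, which gives 174 = 10Q, so Q* = 17.4 and P* = 198 - 6(17.4) = 93.6.
Producer surplus is the triangle above supply below P*: (1/2)(17.4)(93.6 - 24) = (1/2)(17.4)(69.6) = 605.52.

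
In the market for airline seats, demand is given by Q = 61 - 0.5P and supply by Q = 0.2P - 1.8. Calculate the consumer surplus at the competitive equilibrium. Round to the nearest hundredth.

260.59

Rewriting demand in inverse form: P = 122 - 2Q.
Rewriting supply in inverse form: P = 9 + 5Q.
Setting demand equal to supply, 113 = 7Q, so Q* = 16.1429 and P* = 89.7143.
CS is the area between the demand curve and P* from 0 to Q*: (1/2)(16.1429)(32.2857) = 260.5918.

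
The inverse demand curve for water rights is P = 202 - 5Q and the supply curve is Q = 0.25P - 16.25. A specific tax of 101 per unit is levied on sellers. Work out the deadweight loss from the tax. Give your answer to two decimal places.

Rewriting supply in inverse form: P = 65 + 4Q.
Without the tax, 202 - 5Q = 65 + 4Q so Q* = 15.2222 and P* = 125.8889.
With the tax, sellers need 101 more per unit: 202 - 5Q = 65 + 4Q + 101, so Q_t = 4. Buyers pay P_b = 182; sellers receive P_s = P_b - 101 = 81.
Deadweight loss is the triangle between the curves from Q_t to Q*: (1/2)(15.2222 - 4)(101) = 566.7222.

566.72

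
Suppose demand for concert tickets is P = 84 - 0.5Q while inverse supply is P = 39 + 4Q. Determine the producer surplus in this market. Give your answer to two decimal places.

Equilibrium: 84 - 0.5Q = 39 + 4Q, so Q* = 10 and P* = 79.
PS is the area between P* and the supply curve from 0 to Q*: (1/2)(10)(40) = 200.

200.00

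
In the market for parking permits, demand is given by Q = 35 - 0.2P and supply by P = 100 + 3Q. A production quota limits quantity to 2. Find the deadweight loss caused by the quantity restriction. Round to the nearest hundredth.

Rewriting demand in inverse form: P = 175 - 5Q.
Without the quota, 175 - 5Q = 100 + 3Q gives Q* = 9.375.
At Q = 2 the demand price is 175 - 5(2) = 165 and the supply price is 100 + 3(2) = 106.
Deadweight loss is the triangle between the curves from 2 to 9.375: (1/2)(165 - 106)(9.375 - 2) = 217.5625.

217.56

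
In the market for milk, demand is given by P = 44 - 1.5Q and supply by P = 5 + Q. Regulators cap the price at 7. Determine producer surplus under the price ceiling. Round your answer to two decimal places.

2.00

Free-market equilibrium: 44 - 1.5Q = 5 + Q gives Q* = 15.6, P* = 20.6.
At the ceiling price 7, quantity supplied is (7 - 5)/1 = 2; supply is the short side, so Q = 2 trades at P = 7.
PS is the triangle above supply below 7: (1/2)(2)(7 - 5) = 2.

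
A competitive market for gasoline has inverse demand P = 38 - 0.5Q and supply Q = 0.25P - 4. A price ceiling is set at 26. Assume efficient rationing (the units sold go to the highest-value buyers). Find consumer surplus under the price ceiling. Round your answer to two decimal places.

28.44

Rewriting supply in inverse form: P = 16 + 4Q.
Without the control, 38 - 0.5Q = 16 + 4Q so Q* = 4.8889 and P* = 35.5556.
At P = 26, sellers supply (26 - 16)/4 = 2.5 while buyers want more, so the quantity traded is 2.5 at price 26.
The demand price at Q = 2.5 is 36.75. CS is the trapezoid between demand and 26 over [0, 2.5]: (1/2)[(38 - 26) + (36.75 - 26)](2.5) = 28.4375.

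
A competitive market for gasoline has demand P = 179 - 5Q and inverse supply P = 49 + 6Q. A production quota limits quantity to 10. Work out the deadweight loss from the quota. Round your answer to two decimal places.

Without the quota, 179 - 5Q = 49 + 6Q gives Q* = 11.8182.
At Q = 10 the demand price is 179 - 5(10) = 129 and the supply price is 49 + 6(10) = 109.
DWL = (1/2)(gap between curves at 10) x (Q* - 10) = (1/2)(20)(1.8182) = 18.1818.

18.18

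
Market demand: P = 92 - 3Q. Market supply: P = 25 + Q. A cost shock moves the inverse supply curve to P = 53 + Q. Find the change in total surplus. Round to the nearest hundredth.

Initial equilibrium: Q_0 = 16.75, P_0 = 41.75; CS_0 = (1/2)(16.75)(50.25) = 420.8438, PS_0 = (1/2)(16.75)(16.75) = 140.2812.
New equilibrium: 92 - 3Q = 53 + Q gives Q_1 = 9.75, P_1 = 62.75; CS_1 = 142.5938, PS_1 = 47.5312.
Change in total surplus = (142.5938 + 47.5312) - (420.8438 + 140.2812) = -371.

-371.00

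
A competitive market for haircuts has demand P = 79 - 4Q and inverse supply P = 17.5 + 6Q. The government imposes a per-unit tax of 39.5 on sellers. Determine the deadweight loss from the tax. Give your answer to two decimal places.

Without the tax, 79 - 4Q = 17.5 + 6Q so Q* = 6.15 and P* = 54.4.
A tax on sellers shifts supply up by 39.5: 79 - 4Q = 17.5 + 6Q + 39.5, so Q_t = 2.2. Buyers pay P_b = 70.2; sellers receive P_s = P_b - 39.5 = 30.7.
Deadweight loss is the triangle between the curves from Q_t to Q*: (1/2)(6.15 - 2.2)(39.5) = 78.0125.

78.01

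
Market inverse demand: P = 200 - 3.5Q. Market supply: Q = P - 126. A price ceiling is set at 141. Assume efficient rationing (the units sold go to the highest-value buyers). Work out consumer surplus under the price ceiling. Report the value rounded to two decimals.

491.25

Rewriting supply in inverse form: P = 126 + Q.
Without the control, 200 - 3.5Q = 126 + Q so Q* = 16.4444 and P* = 142.4444.
At P = 141, sellers supply (141 - 126)/1 = 15 while buyers want more, so the quantity traded is 15 at price 141.
The demand price at Q = 15 is 147.5. CS is the trapezoid between demand and 141 over [0, 15]: (1/2)[(200 - 141) + (147.5 - 141)](15) = 491.25.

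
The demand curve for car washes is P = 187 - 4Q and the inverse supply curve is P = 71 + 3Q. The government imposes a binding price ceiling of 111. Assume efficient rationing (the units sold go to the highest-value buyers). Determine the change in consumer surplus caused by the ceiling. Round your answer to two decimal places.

Without the control, 187 - 4Q = 71 + 3Q so Q* = 16.5714 and P* = 120.7143.
At the ceiling price 111, quantity supplied is (111 - 71)/3 = 13.3333; supply is the short side, so Q = 13.3333 trades at P = 111.
CS goes from (1/2)(16.5714)(66.2857) = 549.2245 to 657.7778 (computed as (187 - 111)(13.3333) - (1/2)(4)(13.3333)^2), a change of 108.5533.

108.55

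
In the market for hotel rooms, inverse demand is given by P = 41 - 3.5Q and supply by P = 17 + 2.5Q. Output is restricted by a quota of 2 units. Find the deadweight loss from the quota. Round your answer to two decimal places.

Unrestricted equilibrium: Q* = (41 - 17)/(3.5 + 2.5) = 4.
At Q = 2 the demand price is 41 - 3.5(2) = 34 and the supply price is 17 + 2.5(2) = 22.
Deadweight loss is the triangle between the curves from 2 to 4: (1/2)(34 - 22)(4 - 2) = 12.

12.00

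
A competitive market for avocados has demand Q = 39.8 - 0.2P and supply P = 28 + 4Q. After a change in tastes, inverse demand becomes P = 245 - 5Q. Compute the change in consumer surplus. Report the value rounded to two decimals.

Rewriting demand in inverse form: P = 199 - 5Q.
Initial equilibrium: Q_0 = 19, P_0 = 104; CS_0 = (1/2)(19)(95) = 902.5, PS_0 = (1/2)(19)(76) = 722.
New equilibrium: 245 - 5Q = 28 + 4Q gives Q_1 = 24.1111, P_1 = 124.4444; CS_1 = 1453.3642, PS_1 = 1162.6914.
Change in consumer surplus = 1453.3642 - 902.5 = 550.8642.

550.86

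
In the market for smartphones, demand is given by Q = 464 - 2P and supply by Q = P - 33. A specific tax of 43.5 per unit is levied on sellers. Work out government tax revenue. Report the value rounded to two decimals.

Rewriting demand in inverse form: P = 232 - 0.5Q.
Rewriting supply in inverse form: P = 33 + Q.
Without the tax, 232 - 0.5Q = 33 + Q so Q* = 132.6667 and P* = 165.6667.
A tax on sellers shifts supply up by 43.5: 232 - 0.5Q = 33 + Q + 43.5, so Q_t = 103.6667. Buyers pay P_b = 180.1667; sellers receive P_s = P_b - 43.5 = 136.6667.
Tax revenue = t x Q_t = 43.5 x 103.6667 = 4509.5.

4509.50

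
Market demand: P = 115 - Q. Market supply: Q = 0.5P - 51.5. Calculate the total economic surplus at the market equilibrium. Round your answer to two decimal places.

24.00

Rewriting supply in inverse form: P = 103 + 2Q.
Setting demand equal to supply, 12 = 3Q, so Q* = 4 and P* = 111.
CS = (1/2)(4)(4) = 8 and PS = (1/2)(4)(8) = 16, so total surplus = 24.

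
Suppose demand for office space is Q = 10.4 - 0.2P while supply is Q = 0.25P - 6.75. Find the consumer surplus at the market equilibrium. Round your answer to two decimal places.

Rewriting demand in inverse form: P = 52 - 5Q.
Rewriting supply in inverse form: P = 27 + 4Q.
Setting demand equal to supply, 25 = 9Q, so Q* = 2.7778 and P* = 38.1111.
The demand choke price is 52, so CS = (1/2)(Q*)(52 - P*) = (1/2)(2.7778)(13.8889) = 19.2901.

19.29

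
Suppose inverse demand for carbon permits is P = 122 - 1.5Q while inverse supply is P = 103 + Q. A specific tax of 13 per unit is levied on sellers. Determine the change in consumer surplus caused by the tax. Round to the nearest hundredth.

Pre-tax equilibrium: 122 - 1.5Q = 103 + Q gives Q* = 7.6, P* = 110.6.
A tax on sellers shifts supply up by 13: 122 - 1.5Q = 103 + Q + 13, so Q_t = 2.4. Buyers pay P_b = 118.4; sellers receive P_s = P_b - 13 = 105.4.
CS falls from (1/2)(7.6)(11.4) = 43.32 to (1/2)(2.4)(3.6) = 4.32, a change of -39.

-39.00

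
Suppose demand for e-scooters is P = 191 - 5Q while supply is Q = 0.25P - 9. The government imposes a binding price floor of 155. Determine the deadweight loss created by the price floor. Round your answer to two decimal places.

452.00

Rewriting supply in inverse form: P = 36 + 4Q.
Free-market equilibrium: 191 - 5Q = 36 + 4Q gives Q* = 17.2222, P* = 104.8889.
At P = 155, buyers demand (191 - 155)/5 = 7.2 while sellers would supply more, so the quantity traded is 7.2 at price 155.
At Q = 7.2 the demand price is 155 and the supply price is 64.8. Deadweight loss is the triangle between the curves from 7.2 to 17.2222: (1/2)(155 - 64.8)(17.2222 - 7.2) = 452.0022.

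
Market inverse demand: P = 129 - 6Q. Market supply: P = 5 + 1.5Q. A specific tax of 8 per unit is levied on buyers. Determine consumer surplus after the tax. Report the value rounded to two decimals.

717.65

Without the tax, 129 - 6Q = 5 + 1.5Q so Q* = 16.5333 and P* = 29.8.
With the tax, buyers' net willingness to pay falls by 8: (129 - 8) - 6Q = 5 + 1.5Q, so Q_t = 15.4667. Buyers pay P_b = 36.2; sellers receive P_s = P_b - 8 = 28.2.
Consumer surplus is the triangle under demand above P_b: (1/2)(15.4667)(129 - 36.2) = 717.6533.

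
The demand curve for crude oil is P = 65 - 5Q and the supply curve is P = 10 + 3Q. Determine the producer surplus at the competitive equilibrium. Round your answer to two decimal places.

70.90

Equilibrium: 65 - 5Q = 10 + 3Q, so Q* = 6.875 and P* = 30.625.
Producer surplus is the triangle above supply below P*: (1/2)(6.875)(30.625 - 10) = (1/2)(6.875)(20.625) = 70.8984.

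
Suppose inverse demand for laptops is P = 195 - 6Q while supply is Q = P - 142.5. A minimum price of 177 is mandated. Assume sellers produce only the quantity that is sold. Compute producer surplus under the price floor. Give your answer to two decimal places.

Rewriting supply in inverse form: P = 142.5 + Q.
Free-market equilibrium: 195 - 6Q = 142.5 + Q gives Q* = 7.5, P* = 150.
At the floor price 177, quantity demanded is (195 - 177)/6 = 3; demand is the short side, so Q = 3 trades at P = 177.
The supply price at Q = 3 is 145.5. PS is the trapezoid between 177 and supply over [0, 3]: (1/2)[(177 - 142.5) + (177 - 145.5)](3) = 99.

99.00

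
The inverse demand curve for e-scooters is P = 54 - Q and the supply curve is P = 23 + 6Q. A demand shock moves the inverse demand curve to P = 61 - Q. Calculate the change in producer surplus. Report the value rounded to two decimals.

Initial equilibrium: Q_0 = 4.4286, P_0 = 49.5714; CS_0 = (1/2)(4.4286)(4.4286) = 9.8061, PS_0 = (1/2)(4.4286)(26.5714) = 58.8367.
New equilibrium: 61 - Q = 23 + 6Q gives Q_1 = 5.4286, P_1 = 55.5714; CS_1 = 14.7347, PS_1 = 88.4082.
Change in producer surplus = 88.4082 - 58.8367 = 29.5714.

29.57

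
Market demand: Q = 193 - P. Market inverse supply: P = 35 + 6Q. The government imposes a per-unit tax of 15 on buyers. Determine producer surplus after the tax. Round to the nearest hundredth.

1251.98

Rewriting demand in inverse form: P = 193 - Q.
Pre-tax equilibrium: 193 - Q = 35 + 6Q gives Q* = 22.5714, P* = 170.4286.
With the tax, buyers' net willingness to pay falls by 15: (193 - 15) - Q = 35 + 6Q, so Q_t = 20.4286. Buyers pay P_b = 172.5714; sellers receive P_s = P_b - 15 = 157.5714.
PS = (1/2)(Q_t)(P_s - 35) = (1/2)(20.4286)(122.5714) = 1251.9796.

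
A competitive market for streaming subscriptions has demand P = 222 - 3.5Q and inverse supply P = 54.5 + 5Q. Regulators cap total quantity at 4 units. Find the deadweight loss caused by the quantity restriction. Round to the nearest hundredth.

1048.37

Without the quota, 222 - 3.5Q = 54.5 + 5Q gives Q* = 19.7059.
At Q = 4 the demand price is 222 - 3.5(4) = 208 and the supply price is 54.5 + 5(4) = 74.5.
DWL = (1/2)(gap between curves at 4) x (Q* - 4) = (1/2)(133.5)(15.7059) = 1048.3676.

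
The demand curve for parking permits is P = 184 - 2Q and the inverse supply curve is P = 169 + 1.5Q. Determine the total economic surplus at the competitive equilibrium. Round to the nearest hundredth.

32.14

Set 184 - 2Q = 169 + 1.5Q, which gives 15 = 3.5Q, so Q* = 4.2857 and P* = 184 - 2(4.2857) = 175.4286.
Total surplus is the full triangle between the curves from 0 to Q*: (1/2)(4.2857)(184 - 169) = 32.1429.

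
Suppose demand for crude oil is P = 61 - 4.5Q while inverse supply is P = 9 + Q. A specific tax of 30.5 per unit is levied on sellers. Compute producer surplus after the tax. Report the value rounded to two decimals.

Without the tax, 61 - 4.5Q = 9 + Q so Q* = 9.4545 and P* = 18.4545.
A tax on sellers shifts supply up by 30.5: 61 - 4.5Q = 9 + Q + 30.5, so Q_t = 3.9091. Buyers pay P_b = 43.4091; sellers receive P_s = P_b - 30.5 = 12.9091.
Producer surplus is the triangle above supply below P_s: (1/2)(3.9091)(12.9091 - 9) = 7.6405.

7.64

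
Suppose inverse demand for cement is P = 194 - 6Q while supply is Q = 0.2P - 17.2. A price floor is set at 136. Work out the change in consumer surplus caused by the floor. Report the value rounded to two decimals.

-8.86

Rewriting supply in inverse form: P = 86 + 5Q.
Without the control, 194 - 6Q = 86 + 5Q so Q* = 9.8182 and P* = 135.0909.
At the floor price 136, quantity demanded is (194 - 136)/6 = 9.6667; demand is the short side, so Q = 9.6667 trades at P = 136.
CS goes from (1/2)(9.8182)(58.9091) = 289.1901 to 280.3333 (computed as (194 - 136)(9.6667) - (1/2)(6)(9.6667)^2), a change of -8.8567.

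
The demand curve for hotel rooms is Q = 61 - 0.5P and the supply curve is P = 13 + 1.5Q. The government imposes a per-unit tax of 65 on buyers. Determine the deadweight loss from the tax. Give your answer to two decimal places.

603.57

Rewriting demand in inverse form: P = 122 - 2Q.
Without the tax, 122 - 2Q = 13 + 1.5Q so Q* = 31.1429 and P* = 59.7143.
A tax on buyers shifts demand down by 65: (122 - 65) - 2Q = 13 + 1.5Q, so Q_t = 12.5714. Buyers pay P_b = 96.8571; sellers receive P_s = P_b - 65 = 31.8571.
The welfare triangle lost has base Q* - Q_t = 18.5714 and height t = 65, so DWL = (1/2)(18.5714)(65) = 603.5714.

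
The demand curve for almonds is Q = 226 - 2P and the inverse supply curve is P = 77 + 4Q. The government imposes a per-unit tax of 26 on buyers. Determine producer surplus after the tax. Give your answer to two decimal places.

9.88

Rewriting demand in inverse form: P = 113 - 0.5Q.
Pre-tax equilibrium: 113 - 0.5Q = 77 + 4Q gives Q* = 8, P* = 109.
With the tax, buyers' net willingness to pay falls by 26: (113 - 26) - 0.5Q = 77 + 4Q, so Q_t = 2.2222. Buyers pay P_b = 111.8889; sellers receive P_s = P_b - 26 = 85.8889.
Producer surplus is the triangle above supply below P_s: (1/2)(2.2222)(85.8889 - 77) = 9.8765.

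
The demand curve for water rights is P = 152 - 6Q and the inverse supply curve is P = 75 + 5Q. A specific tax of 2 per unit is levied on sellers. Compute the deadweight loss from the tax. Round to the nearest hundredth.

0.18

Without the tax, 152 - 6Q = 75 + 5Q so Q* = 7 and P* = 110.
A tax on sellers shifts supply up by 2: 152 - 6Q = 75 + 5Q + 2, so Q_t = 6.8182. Buyers pay P_b = 111.0909; sellers receive P_s = P_b - 2 = 109.0909.
The welfare triangle lost has base Q* - Q_t = 0.1818 and height t = 2, so DWL = (1/2)(0.1818)(2) = 0.1818.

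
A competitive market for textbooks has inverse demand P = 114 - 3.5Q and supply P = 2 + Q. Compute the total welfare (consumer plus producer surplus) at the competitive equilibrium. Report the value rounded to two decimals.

1393.78

Set 114 - 3.5Q = 2 + Q, which gives 112 = 4.5Q, so Q* = 24.8889 and P* = 114 - 3.5(24.8889) = 26.8889.
Total surplus is the full triangle between the curves from 0 to Q*: (1/2)(24.8889)(114 - 2) = 1393.7778.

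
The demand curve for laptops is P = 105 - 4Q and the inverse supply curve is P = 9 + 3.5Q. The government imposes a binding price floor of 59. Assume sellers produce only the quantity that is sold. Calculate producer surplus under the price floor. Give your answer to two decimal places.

Without the control, 105 - 4Q = 9 + 3.5Q so Q* = 12.8 and P* = 53.8.
At P = 59, buyers demand (105 - 59)/4 = 11.5 while sellers would supply more, so the quantity traded is 11.5 at price 59.
The supply price at Q = 11.5 is 49.25. PS is the trapezoid between 59 and supply over [0, 11.5]: (1/2)[(59 - 9) + (59 - 49.25)](11.5) = 343.5625.

343.56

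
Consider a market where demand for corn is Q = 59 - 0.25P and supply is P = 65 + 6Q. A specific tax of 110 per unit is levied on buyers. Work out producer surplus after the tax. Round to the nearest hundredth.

111.63

Rewriting demand in inverse form: P = 236 - 4Q.
Without the tax, 236 - 4Q = 65 + 6Q so Q* = 17.1 and P* = 167.6.
With the tax, buyers' net willingness to pay falls by 110: (236 - 110) - 4Q = 65 + 6Q, so Q_t = 6.1. Buyers pay P_b = 211.6; sellers receive P_s = P_b - 110 = 101.6.
PS = (1/2)(Q_t)(P_s - 65) = (1/2)(6.1)(36.6) = 111.63.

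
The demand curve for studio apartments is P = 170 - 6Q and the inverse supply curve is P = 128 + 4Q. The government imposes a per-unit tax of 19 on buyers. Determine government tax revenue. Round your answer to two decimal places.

43.70

Without the tax, 170 - 6Q = 128 + 4Q so Q* = 4.2 and P* = 144.8.
A tax on buyers shifts demand down by 19: (170 - 19) - 6Q = 128 + 4Q, so Q_t = 2.3. Buyers pay P_b = 156.2; sellers receive P_s = P_b - 19 = 137.2.
Revenue is the tax times quantity traded: 19 x 2.3 = 43.7.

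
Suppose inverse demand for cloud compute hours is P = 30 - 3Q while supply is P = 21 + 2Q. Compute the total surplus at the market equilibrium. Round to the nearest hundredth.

Set 30 - 3Q = 21 + 2Q, which gives 9 = 5Q, so Q* = 1.8 and P* = 30 - 3(1.8) = 24.6.
CS = (1/2)(1.8)(5.4) = 4.86 and PS = (1/2)(1.8)(3.6) = 3.24, so total surplus = 8.1.

8.10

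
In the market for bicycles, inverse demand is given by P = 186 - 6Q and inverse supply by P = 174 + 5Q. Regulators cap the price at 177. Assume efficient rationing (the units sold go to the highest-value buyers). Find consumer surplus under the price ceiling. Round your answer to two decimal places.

4.32

Without the control, 186 - 6Q = 174 + 5Q so Q* = 1.0909 and P* = 179.4545.
At P = 177, sellers supply (177 - 174)/5 = 0.6 while buyers want more, so the quantity traded is 0.6 at price 177.
The demand price at Q = 0.6 is 182.4. CS is the trapezoid between demand and 177 over [0, 0.6]: (1/2)[(186 - 177) + (182.4 - 177)](0.6) = 4.32.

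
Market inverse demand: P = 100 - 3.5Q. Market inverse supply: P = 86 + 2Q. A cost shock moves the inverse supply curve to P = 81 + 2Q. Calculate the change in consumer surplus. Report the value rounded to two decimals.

Initial equilibrium: Q_0 = 2.5455, P_0 = 91.0909; CS_0 = (1/2)(2.5455)(8.9091) = 11.3388, PS_0 = (1/2)(2.5455)(5.0909) = 6.4793.
New equilibrium: 100 - 3.5Q = 81 + 2Q gives Q_1 = 3.4545, P_1 = 87.9091; CS_1 = 20.8843, PS_1 = 11.9339.
Change in consumer surplus = 20.8843 - 11.3388 = 9.5455.

9.55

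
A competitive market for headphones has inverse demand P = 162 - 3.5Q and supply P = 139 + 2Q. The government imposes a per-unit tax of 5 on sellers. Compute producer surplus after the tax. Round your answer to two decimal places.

10.71

Without the tax, 162 - 3.5Q = 139 + 2Q so Q* = 4.1818 and P* = 147.3636.
A tax on sellers shifts supply up by 5: 162 - 3.5Q = 139 + 2Q + 5, so Q_t = 3.2727. Buyers pay P_b = 150.5455; sellers receive P_s = P_b - 5 = 145.5455.
PS = (1/2)(Q_t)(P_s - 139) = (1/2)(3.2727)(6.5455) = 10.7107.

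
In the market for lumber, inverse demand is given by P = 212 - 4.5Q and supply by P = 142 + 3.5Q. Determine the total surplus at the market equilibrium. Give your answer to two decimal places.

Set 212 - 4.5Q = 142 + 3.5Q, which gives 70 = 8Q, so Q* = 8.75 and P* = 212 - 4.5(8.75) = 172.625.
Total surplus is the full triangle between the curves from 0 to Q*: (1/2)(8.75)(212 - 142) = 306.25.

306.25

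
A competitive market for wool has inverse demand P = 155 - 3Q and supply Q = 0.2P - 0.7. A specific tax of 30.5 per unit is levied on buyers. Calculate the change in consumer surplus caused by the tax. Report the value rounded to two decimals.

Rewriting supply in inverse form: P = 3.5 + 5Q.
Without the tax, 155 - 3Q = 3.5 + 5Q so Q* = 18.9375 and P* = 98.1875.
A tax on buyers shifts demand down by 30.5: (155 - 30.5) - 3Q = 3.5 + 5Q, so Q_t = 15.125. Buyers pay P_b = 109.625; sellers receive P_s = P_b - 30.5 = 79.125.
Consumers lose the trapezoid between P* and P_b out to Q_t plus the triangle from Q_t to Q*: change in CS = 343.1484 - 537.9434 = -194.7949.

-194.79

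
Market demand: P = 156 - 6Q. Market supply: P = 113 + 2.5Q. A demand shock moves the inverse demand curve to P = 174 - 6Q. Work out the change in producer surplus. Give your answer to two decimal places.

32.39

Initial equilibrium: Q_0 = 5.0588, P_0 = 125.6471; CS_0 = (1/2)(5.0588)(30.3529) = 76.7751, PS_0 = (1/2)(5.0588)(12.6471) = 31.9896.
New equilibrium: 174 - 6Q = 113 + 2.5Q gives Q_1 = 7.1765, P_1 = 130.9412; CS_1 = 154.5052, PS_1 = 64.3772.
Change in producer surplus = 64.3772 - 31.9896 = 32.3875.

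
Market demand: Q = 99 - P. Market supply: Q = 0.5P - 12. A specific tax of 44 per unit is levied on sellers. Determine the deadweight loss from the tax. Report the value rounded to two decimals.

322.67

Rewriting demand in inverse form: P = 99 - Q.
Rewriting supply in inverse form: P = 24 + 2Q.
Pre-tax equilibrium: 99 - Q = 24 + 2Q gives Q* = 25, P* = 74.
A tax on sellers shifts supply up by 44: 99 - Q = 24 + 2Q + 44, so Q_t = 10.3333. Buyers pay P_b = 88.6667; sellers receive P_s = P_b - 44 = 44.6667.
Deadweight loss is the triangle between the curves from Q_t to Q*: (1/2)(25 - 10.3333)(44) = 322.6667.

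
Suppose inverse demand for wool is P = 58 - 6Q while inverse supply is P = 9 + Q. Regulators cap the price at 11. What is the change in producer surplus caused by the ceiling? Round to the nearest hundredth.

Without the control, 58 - 6Q = 9 + Q so Q* = 7 and P* = 16.
At the ceiling price 11, quantity supplied is (11 - 9)/1 = 2; supply is the short side, so Q = 2 trades at P = 11.
PS goes from (1/2)(7)(7) = 24.5 to 2 (computed as (11 - 9)(2) - (1/2)(1)(2)^2), a change of -22.5.

-22.50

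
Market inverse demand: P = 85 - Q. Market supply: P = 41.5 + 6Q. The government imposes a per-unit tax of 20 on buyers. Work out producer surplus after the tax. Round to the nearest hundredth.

Pre-tax equilibrium: 85 - Q = 41.5 + 6Q gives Q* = 6.2143, P* = 78.7857.
With the tax, buyers' net willingness to pay falls by 20: (85 - 20) - Q = 41.5 + 6Q, so Q_t = 3.3571. Buyers pay P_b = 81.6429; sellers receive P_s = P_b - 20 = 61.6429.
Producer surplus is the triangle above supply below P_s: (1/2)(3.3571)(61.6429 - 41.5) = 33.8112.

33.81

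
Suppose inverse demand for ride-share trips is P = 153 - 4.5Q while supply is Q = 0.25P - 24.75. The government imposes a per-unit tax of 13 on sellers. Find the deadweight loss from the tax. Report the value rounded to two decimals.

9.94

Rewriting supply in inverse form: P = 99 + 4Q.
Pre-tax equilibrium: 153 - 4.5Q = 99 + 4Q gives Q* = 6.3529, P* = 124.4118.
With the tax, sellers need 13 more per unit: 153 - 4.5Q = 99 + 4Q + 13, so Q_t = 4.8235. Buyers pay P_b = 131.2941; sellers receive P_s = P_b - 13 = 118.2941.
The welfare triangle lost has base Q* - Q_t = 1.5294 and height t = 13, so DWL = (1/2)(1.5294)(13) = 9.9412.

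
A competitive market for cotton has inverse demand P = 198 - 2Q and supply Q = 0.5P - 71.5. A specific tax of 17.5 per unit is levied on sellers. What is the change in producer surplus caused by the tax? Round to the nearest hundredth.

Rewriting supply in inverse form: P = 143 + 2Q.
Pre-tax equilibrium: 198 - 2Q = 143 + 2Q gives Q* = 13.75, P* = 170.5.
With the tax, sellers need 17.5 more per unit: 198 - 2Q = 143 + 2Q + 17.5, so Q_t = 9.375. Buyers pay P_b = 179.25; sellers receive P_s = P_b - 17.5 = 161.75.
PS falls from (1/2)(13.75)(27.5) = 189.0625 to (1/2)(9.375)(18.75) = 87.8906, a change of -101.1719.

-101.17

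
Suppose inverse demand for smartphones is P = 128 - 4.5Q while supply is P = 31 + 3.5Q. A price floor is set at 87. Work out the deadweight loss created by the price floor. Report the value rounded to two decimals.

36.33

Without the control, 128 - 4.5Q = 31 + 3.5Q so Q* = 12.125 and P* = 73.4375.
At P = 87, buyers demand (128 - 87)/4.5 = 9.1111 while sellers would supply more, so the quantity traded is 9.1111 at price 87.
The lost-trades triangle has base Q* - 9.1111 = 3.0139 and height equal to the gap between the curves at Q = 9.1111, which is 87 - 62.8889 = 24.1111. DWL = (1/2)(3.0139)(24.1111) = 36.3341.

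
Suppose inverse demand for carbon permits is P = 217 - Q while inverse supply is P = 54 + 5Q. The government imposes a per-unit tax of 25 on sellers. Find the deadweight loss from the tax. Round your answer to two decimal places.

52.08

Without the tax, 217 - Q = 54 + 5Q so Q* = 27.1667 and P* = 189.8333.
With the tax, sellers need 25 more per unit: 217 - Q = 54 + 5Q + 25, so Q_t = 23. Buyers pay P_b = 194; sellers receive P_s = P_b - 25 = 169.
Deadweight loss is the triangle between the curves from Q_t to Q*: (1/2)(27.1667 - 23)(25) = 52.0833.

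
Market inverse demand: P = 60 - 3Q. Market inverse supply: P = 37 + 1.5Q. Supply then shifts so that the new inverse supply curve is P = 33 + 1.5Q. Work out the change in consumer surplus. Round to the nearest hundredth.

Initial equilibrium: Q_0 = 5.1111, P_0 = 44.6667; CS_0 = (1/2)(5.1111)(15.3333) = 39.1852, PS_0 = (1/2)(5.1111)(7.6667) = 19.5926.
New equilibrium: 60 - 3Q = 33 + 1.5Q gives Q_1 = 6, P_1 = 42; CS_1 = 54, PS_1 = 27.
Change in consumer surplus = 54 - 39.1852 = 14.8148.

14.81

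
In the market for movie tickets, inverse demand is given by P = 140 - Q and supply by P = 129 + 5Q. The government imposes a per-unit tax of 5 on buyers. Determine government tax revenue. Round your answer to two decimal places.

5.00

Pre-tax equilibrium: 140 - Q = 129 + 5Q gives Q* = 1.8333, P* = 138.1667.
A tax on buyers shifts demand down by 5: (140 - 5) - Q = 129 + 5Q, so Q_t = 1. Buyers pay P_b = 139; sellers receive P_s = P_b - 5 = 134.
Revenue is the tax times quantity traded: 5 x 1 = 5.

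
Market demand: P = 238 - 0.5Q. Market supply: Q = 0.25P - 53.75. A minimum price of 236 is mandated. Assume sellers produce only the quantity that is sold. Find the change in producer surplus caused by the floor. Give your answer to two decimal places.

Rewriting supply in inverse form: P = 215 + 4Q.
Without the control, 238 - 0.5Q = 215 + 4Q so Q* = 5.1111 and P* = 235.4444.
At the floor price 236, quantity demanded is (238 - 236)/0.5 = 4; demand is the short side, so Q = 4 trades at P = 236.
PS goes from (1/2)(5.1111)(20.4444) = 52.2469 to 52 (computed as (236 - 215)(4) - (1/2)(4)(4)^2), a change of -0.2469.

-0.25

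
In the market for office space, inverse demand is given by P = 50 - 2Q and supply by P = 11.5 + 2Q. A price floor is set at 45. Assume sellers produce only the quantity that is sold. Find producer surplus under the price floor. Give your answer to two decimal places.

77.50

Without the control, 50 - 2Q = 11.5 + 2Q so Q* = 9.625 and P* = 30.75.
At the floor price 45, quantity demanded is (50 - 45)/2 = 2.5; demand is the short side, so Q = 2.5 trades at P = 45.
The supply price at Q = 2.5 is 16.5. PS is the trapezoid between 45 and supply over [0, 2.5]: (1/2)[(45 - 11.5) + (45 - 16.5)](2.5) = 77.5.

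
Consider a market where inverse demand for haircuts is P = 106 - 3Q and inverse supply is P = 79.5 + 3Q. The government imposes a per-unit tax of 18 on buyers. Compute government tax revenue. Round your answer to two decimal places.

25.50

Pre-tax equilibrium: 106 - 3Q = 79.5 + 3Q gives Q* = 4.4167, P* = 92.75.
With the tax, buyers' net willingness to pay falls by 18: (106 - 18) - 3Q = 79.5 + 3Q, so Q_t = 1.4167. Buyers pay P_b = 101.75; sellers receive P_s = P_b - 18 = 83.75.
Revenue is the tax times quantity traded: 18 x 1.4167 = 25.5.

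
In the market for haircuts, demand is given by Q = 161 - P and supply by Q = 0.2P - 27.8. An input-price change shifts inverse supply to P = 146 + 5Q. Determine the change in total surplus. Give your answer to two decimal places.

Rewriting demand in inverse form: P = 161 - Q.
Rewriting supply in inverse form: P = 139 + 5Q.
Initial equilibrium: Q_0 = 3.6667, P_0 = 157.3333; CS_0 = (1/2)(3.6667)(3.6667) = 6.7222, PS_0 = (1/2)(3.6667)(18.3333) = 33.6111.
New equilibrium: 161 - Q = 146 + 5Q gives Q_1 = 2.5, P_1 = 158.5; CS_1 = 3.125, PS_1 = 15.625.
Change in total surplus = (3.125 + 15.625) - (6.7222 + 33.6111) = -21.5833.

-21.58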